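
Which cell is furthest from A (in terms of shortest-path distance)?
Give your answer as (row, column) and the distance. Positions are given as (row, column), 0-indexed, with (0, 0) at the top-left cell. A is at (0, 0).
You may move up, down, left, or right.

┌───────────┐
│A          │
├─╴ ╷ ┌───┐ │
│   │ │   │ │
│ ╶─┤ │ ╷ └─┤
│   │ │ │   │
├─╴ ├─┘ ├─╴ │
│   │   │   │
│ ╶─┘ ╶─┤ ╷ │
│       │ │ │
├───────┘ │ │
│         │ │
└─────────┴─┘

Computing BFS distances from A to all cells:
Furthest cell: (5, 0)
Distance: 25 steps

Path from A to the furthest cell:

┌───────────┐
│A ↓        │
├─╴ ╷ ┌───┐ │
│↓ ↲│ │↱ ↓│ │
│ ╶─┤ │ ╷ └─┤
│↳ ↓│ │↑│↳ ↓│
├─╴ ├─┘ ├─╴ │
│↓ ↲│↱ ↑│↓ ↲│
│ ╶─┘ ╶─┤ ╷ │
│↳ → ↑  │↓│ │
├───────┘ │ │
│B ← ← ← ↲│ │
└─────────┴─┘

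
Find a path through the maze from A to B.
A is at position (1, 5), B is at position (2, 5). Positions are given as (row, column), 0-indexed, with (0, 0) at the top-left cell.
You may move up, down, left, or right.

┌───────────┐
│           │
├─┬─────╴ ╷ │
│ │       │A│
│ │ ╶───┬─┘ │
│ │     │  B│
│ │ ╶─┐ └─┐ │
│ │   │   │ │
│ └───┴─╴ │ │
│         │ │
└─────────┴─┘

Finding the shortest path from (1, 5) to (2, 5):
Path length: 1 steps
Directions: down

Solution:

┌───────────┐
│           │
├─┬─────╴ ╷ │
│ │       │A│
│ │ ╶───┬─┘ │
│ │     │  B│
│ │ ╶─┐ └─┐ │
│ │   │   │ │
│ └───┴─╴ │ │
│         │ │
└─────────┴─┘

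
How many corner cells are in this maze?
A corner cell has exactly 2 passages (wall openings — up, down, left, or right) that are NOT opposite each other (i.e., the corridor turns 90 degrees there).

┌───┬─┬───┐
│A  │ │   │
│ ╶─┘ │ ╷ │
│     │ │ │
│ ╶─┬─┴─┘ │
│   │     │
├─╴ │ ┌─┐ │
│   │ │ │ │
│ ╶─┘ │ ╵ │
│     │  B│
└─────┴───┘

Counting corner cells (2 non-opposite passages):
Total corners: 13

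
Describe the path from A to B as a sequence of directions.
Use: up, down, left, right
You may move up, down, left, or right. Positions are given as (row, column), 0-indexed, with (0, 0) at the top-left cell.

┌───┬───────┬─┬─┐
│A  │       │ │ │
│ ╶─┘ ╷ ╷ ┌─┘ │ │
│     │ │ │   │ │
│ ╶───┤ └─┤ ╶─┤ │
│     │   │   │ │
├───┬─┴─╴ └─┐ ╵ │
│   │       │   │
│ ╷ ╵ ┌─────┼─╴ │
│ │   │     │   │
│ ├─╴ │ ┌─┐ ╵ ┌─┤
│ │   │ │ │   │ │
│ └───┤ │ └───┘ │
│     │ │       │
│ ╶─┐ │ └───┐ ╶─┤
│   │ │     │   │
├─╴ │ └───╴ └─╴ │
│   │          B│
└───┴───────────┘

Finding the path and converting it to directions:
Path through cells: (0,0) → (1,0) → (1,1) → (1,2) → (0,2) → (0,3) → (1,3) → (2,3) → (2,4) → (3,4) → (3,3) → (3,2) → (4,2) → (4,1) → (3,1) → (3,0) → (4,0) → (5,0) → (6,0) → (6,1) → (6,2) → (7,2) → (8,2) → (8,3) → (8,4) → (8,5) → (8,6) → (8,7)
Directions: down, right, right, up, right, down, down, right, down, left, left, down, left, up, left, down, down, down, right, right, down, down, right, right, right, right, right

Solution:

┌───┬───────┬─┬─┐
│A  │↱ ↓    │ │ │
│ ╶─┘ ╷ ╷ ┌─┘ │ │
│↳ → ↑│↓│ │   │ │
│ ╶───┤ └─┤ ╶─┤ │
│     │↳ ↓│   │ │
├───┬─┴─╴ └─┐ ╵ │
│↓ ↰│↓ ← ↲  │   │
│ ╷ ╵ ┌─────┼─╴ │
│↓│↑ ↲│     │   │
│ ├─╴ │ ┌─┐ ╵ ┌─┤
│↓│   │ │ │   │ │
│ └───┤ │ └───┘ │
│↳ → ↓│ │       │
│ ╶─┐ │ └───┐ ╶─┤
│   │↓│     │   │
├─╴ │ └───╴ └─╴ │
│   │↳ → → → → B│
└───┴───────────┘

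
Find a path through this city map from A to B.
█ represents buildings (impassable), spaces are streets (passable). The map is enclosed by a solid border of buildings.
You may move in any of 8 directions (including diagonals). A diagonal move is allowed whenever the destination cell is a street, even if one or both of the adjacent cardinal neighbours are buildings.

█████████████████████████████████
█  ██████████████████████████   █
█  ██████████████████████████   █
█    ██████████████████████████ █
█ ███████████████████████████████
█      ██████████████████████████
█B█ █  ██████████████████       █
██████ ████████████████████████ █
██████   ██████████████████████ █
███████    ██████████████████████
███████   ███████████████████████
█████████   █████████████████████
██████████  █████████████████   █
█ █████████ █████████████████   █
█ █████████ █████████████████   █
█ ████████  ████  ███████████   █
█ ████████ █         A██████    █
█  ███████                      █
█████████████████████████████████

Finding the shortest path from A to B:
Movement: 8-directional
Path length: 23 steps
Directions: left → left → left → left → left → left → left → left → left → up-left → up → up → up → up-left → up-left → up-left → up-left → up-left → up-left → up-left → left → left → down-left

Solution:

█████████████████████████████████
█  ██████████████████████████   █
█  ██████████████████████████   █
█    ██████████████████████████ █
█ ███████████████████████████████
█ ↙←←  ██████████████████████████
█B█ █↖ ██████████████████       █
██████↖████████████████████████ █
██████ ↖ ██████████████████████ █
███████ ↖  ██████████████████████
███████  ↖███████████████████████
█████████ ↖ █████████████████████
██████████ ↖█████████████████   █
█ █████████↑█████████████████   █
█ █████████↑█████████████████   █
█ ████████ ↑████  ███████████   █
█ ████████ █↖←←←←←←←←A██████    █
█  ███████                      █
█████████████████████████████████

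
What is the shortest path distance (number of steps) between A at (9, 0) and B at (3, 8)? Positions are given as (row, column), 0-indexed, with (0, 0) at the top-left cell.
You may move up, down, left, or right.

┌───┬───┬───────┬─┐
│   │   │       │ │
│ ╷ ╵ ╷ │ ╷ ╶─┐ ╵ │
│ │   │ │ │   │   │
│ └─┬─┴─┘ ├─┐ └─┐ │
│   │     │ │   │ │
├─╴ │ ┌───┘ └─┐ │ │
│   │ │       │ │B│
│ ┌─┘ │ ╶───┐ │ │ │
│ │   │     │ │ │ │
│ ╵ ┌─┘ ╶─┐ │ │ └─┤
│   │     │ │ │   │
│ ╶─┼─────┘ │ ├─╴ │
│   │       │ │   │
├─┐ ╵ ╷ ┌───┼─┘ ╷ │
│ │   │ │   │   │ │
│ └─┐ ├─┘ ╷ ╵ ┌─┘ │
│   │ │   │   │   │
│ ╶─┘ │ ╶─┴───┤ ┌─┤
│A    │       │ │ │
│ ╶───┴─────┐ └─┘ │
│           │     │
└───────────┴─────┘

Finding path from (9, 0) to (3, 8):
Path: (9,0) → (9,1) → (9,2) → (8,2) → (7,2) → (7,1) → (6,1) → (6,0) → (5,0) → (5,1) → (4,1) → (4,2) → (3,2) → (2,2) → (2,3) → (2,4) → (1,4) → (0,4) → (0,5) → (0,6) → (0,7) → (1,7) → (1,8) → (2,8) → (3,8)
Distance: 24 steps

Solution:

┌───┬───┬───────┬─┐
│   │   │↱ → → ↓│ │
│ ╷ ╵ ╷ │ ╷ ╶─┐ ╵ │
│ │   │ │↑│   │↳ ↓│
│ └─┬─┴─┘ ├─┐ └─┐ │
│   │↱ → ↑│ │   │↓│
├─╴ │ ┌───┘ └─┐ │ │
│   │↑│       │ │B│
│ ┌─┘ │ ╶───┐ │ │ │
│ │↱ ↑│     │ │ │ │
│ ╵ ┌─┘ ╶─┐ │ │ └─┤
│↱ ↑│     │ │ │   │
│ ╶─┼─────┘ │ ├─╴ │
│↑ ↰│       │ │   │
├─┐ ╵ ╷ ┌───┼─┘ ╷ │
│ │↑ ↰│ │   │   │ │
│ └─┐ ├─┘ ╷ ╵ ┌─┘ │
│   │↑│   │   │   │
│ ╶─┘ │ ╶─┴───┤ ┌─┤
│A → ↑│       │ │ │
│ ╶───┴─────┐ └─┘ │
│           │     │
└───────────┴─────┘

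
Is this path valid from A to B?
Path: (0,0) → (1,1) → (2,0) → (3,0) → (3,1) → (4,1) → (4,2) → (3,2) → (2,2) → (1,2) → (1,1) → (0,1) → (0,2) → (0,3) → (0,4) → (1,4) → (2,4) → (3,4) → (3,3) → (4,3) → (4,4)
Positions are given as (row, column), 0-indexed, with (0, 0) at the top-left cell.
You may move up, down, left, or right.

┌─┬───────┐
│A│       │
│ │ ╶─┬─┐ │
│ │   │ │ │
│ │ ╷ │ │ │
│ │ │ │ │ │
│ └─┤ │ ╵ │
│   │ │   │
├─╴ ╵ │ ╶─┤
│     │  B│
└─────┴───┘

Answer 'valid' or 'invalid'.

Checking path validity:
Result: Invalid move at step 1: cannot move from (0, 0) to (1, 1).

invalid

Correct solution:

┌─┬───────┐
│A│↱ → → ↓│
│ │ ╶─┬─┐ │
│↓│↑ ↰│ │↓│
│ │ ╷ │ │ │
│↓│ │↑│ │↓│
│ └─┤ │ ╵ │
│↳ ↓│↑│↓ ↲│
├─╴ ╵ │ ╶─┤
│  ↳ ↑│↳ B│
└─────┴───┘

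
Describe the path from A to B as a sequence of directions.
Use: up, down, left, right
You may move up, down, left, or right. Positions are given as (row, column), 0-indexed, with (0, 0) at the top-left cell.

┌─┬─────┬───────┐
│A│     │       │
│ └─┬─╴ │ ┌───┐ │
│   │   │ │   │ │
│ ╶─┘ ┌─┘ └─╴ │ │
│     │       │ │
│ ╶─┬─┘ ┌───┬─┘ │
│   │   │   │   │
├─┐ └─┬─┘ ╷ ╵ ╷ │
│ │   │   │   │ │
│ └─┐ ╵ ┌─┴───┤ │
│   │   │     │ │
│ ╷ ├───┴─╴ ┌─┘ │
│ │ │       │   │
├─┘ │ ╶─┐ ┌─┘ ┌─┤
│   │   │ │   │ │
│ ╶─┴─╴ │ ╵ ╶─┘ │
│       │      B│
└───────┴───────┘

Finding the path and converting it to directions:
Path through cells: (0,0) → (1,0) → (2,0) → (3,0) → (3,1) → (4,1) → (4,2) → (5,2) → (5,3) → (4,3) → (4,4) → (3,4) → (3,5) → (4,5) → (4,6) → (3,6) → (3,7) → (4,7) → (5,7) → (6,7) → (6,6) → (7,6) → (7,5) → (8,5) → (8,6) → (8,7)
Directions: down, down, down, right, down, right, down, right, up, right, up, right, down, right, up, right, down, down, down, left, down, left, down, right, right

Solution:

┌─┬─────┬───────┐
│A│     │       │
│ └─┬─╴ │ ┌───┐ │
│↓  │   │ │   │ │
│ ╶─┘ ┌─┘ └─╴ │ │
│↓    │       │ │
│ ╶─┬─┘ ┌───┬─┘ │
│↳ ↓│   │↱ ↓│↱ ↓│
├─┐ └─┬─┘ ╷ ╵ ╷ │
│ │↳ ↓│↱ ↑│↳ ↑│↓│
│ └─┐ ╵ ┌─┴───┤ │
│   │↳ ↑│     │↓│
│ ╷ ├───┴─╴ ┌─┘ │
│ │ │       │↓ ↲│
├─┘ │ ╶─┐ ┌─┘ ┌─┤
│   │   │ │↓ ↲│ │
│ ╶─┴─╴ │ ╵ ╶─┘ │
│       │  ↳ → B│
└───────┴───────┘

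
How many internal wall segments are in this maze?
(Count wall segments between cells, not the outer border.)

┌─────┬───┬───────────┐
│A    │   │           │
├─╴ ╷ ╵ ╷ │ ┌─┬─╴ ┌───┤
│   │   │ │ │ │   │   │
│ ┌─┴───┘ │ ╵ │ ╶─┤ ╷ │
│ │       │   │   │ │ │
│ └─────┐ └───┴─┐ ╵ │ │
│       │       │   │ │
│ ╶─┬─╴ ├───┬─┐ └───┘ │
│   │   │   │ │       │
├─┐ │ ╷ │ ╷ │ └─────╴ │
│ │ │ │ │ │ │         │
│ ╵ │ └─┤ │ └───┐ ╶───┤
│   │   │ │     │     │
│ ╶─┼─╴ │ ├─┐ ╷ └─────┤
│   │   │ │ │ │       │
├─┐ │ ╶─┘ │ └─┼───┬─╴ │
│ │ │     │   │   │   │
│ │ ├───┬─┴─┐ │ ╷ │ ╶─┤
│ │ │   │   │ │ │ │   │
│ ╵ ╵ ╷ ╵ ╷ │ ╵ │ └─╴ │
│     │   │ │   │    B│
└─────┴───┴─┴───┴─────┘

Counting internal wall segments:
Total internal walls: 100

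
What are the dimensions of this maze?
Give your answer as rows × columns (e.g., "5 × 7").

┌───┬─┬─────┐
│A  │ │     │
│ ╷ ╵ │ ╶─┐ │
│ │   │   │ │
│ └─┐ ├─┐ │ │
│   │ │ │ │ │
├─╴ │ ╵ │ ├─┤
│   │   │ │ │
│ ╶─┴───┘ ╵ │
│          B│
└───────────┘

Counting the maze dimensions:
Rows (vertical): 5
Columns (horizontal): 6
Dimensions: 5 × 6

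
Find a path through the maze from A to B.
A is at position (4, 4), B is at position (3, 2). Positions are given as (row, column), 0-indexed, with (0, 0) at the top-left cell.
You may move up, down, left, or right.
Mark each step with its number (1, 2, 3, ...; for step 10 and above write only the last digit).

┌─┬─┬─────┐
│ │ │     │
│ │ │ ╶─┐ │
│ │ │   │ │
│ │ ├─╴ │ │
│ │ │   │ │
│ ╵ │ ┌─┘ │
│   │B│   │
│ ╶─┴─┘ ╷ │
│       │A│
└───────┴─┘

Finding the shortest path from (4, 4) to (3, 2):
Path length: 11 steps
Directions: up → up → up → up → left → left → down → right → down → left → down

Solution:

┌─┬─┬─────┐
│ │ │6 5 4│
│ │ │ ╶─┐ │
│ │ │7 8│3│
│ │ ├─╴ │ │
│ │ │0 9│2│
│ ╵ │ ┌─┘ │
│   │B│  1│
│ ╶─┴─┘ ╷ │
│       │A│
└───────┴─┘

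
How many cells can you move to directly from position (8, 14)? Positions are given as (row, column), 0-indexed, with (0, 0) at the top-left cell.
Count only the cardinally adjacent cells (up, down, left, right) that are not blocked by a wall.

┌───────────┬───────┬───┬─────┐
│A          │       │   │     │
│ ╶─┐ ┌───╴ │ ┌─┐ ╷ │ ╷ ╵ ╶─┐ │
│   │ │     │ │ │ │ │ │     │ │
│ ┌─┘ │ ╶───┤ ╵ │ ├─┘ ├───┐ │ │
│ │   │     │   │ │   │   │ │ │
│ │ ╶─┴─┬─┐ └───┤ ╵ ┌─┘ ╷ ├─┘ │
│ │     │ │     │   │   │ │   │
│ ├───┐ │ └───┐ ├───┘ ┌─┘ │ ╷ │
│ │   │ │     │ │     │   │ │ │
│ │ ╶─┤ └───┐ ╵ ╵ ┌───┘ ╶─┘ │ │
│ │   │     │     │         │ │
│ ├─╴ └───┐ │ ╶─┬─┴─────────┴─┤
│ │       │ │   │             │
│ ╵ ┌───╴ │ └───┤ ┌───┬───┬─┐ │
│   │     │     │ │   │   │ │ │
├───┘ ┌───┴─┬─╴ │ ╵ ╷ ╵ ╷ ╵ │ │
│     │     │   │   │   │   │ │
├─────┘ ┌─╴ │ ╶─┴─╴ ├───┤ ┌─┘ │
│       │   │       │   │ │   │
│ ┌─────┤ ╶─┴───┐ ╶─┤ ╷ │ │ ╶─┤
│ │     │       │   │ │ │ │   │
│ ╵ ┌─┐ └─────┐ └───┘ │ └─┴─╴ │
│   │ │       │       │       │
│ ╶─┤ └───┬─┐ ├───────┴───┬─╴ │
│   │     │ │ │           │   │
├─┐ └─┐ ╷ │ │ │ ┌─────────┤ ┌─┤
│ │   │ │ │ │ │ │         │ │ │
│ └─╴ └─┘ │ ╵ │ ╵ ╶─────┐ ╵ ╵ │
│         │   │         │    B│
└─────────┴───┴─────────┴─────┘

Checking passable neighbors of (8, 14):
Neighbors: (7, 14), (9, 14)
Count: 2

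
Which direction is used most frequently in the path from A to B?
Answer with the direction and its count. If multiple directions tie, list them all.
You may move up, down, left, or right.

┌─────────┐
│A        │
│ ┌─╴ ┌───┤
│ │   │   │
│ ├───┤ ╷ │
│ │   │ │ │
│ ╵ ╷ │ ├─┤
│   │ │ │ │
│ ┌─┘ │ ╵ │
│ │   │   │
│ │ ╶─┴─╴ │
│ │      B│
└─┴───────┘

Directions: down, down, down, right, up, right, down, down, left, down, right, right, right
Counts: {'down': 6, 'right': 5, 'up': 1, 'left': 1}
Most common: down (6 times)

Solution:

┌─────────┐
│A        │
│ ┌─╴ ┌───┤
│↓│   │   │
│ ├───┤ ╷ │
│↓│↱ ↓│ │ │
│ ╵ ╷ │ ├─┤
│↳ ↑│↓│ │ │
│ ┌─┘ │ ╵ │
│ │↓ ↲│   │
│ │ ╶─┴─╴ │
│ │↳ → → B│
└─┴───────┘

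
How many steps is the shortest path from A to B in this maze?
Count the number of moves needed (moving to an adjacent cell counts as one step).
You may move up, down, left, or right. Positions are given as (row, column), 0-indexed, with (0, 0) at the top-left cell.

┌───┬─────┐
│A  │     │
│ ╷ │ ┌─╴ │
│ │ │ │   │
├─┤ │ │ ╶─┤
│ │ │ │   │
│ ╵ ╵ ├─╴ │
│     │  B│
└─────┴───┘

Using BFS to find shortest path:
Start: (0, 0), End: (3, 4)
Path found:
(0,0) → (0,1) → (1,1) → (2,1) → (3,1) → (3,2) → (2,2) → (1,2) → (0,2) → (0,3) → (0,4) → (1,4) → (1,3) → (2,3) → (2,4) → (3,4)
Number of steps: 15

Solution:

┌───┬─────┐
│A ↓│↱ → ↓│
│ ╷ │ ┌─╴ │
│ │↓│↑│↓ ↲│
├─┤ │ │ ╶─┤
│ │↓│↑│↳ ↓│
│ ╵ ╵ ├─╴ │
│  ↳ ↑│  B│
└─────┴───┘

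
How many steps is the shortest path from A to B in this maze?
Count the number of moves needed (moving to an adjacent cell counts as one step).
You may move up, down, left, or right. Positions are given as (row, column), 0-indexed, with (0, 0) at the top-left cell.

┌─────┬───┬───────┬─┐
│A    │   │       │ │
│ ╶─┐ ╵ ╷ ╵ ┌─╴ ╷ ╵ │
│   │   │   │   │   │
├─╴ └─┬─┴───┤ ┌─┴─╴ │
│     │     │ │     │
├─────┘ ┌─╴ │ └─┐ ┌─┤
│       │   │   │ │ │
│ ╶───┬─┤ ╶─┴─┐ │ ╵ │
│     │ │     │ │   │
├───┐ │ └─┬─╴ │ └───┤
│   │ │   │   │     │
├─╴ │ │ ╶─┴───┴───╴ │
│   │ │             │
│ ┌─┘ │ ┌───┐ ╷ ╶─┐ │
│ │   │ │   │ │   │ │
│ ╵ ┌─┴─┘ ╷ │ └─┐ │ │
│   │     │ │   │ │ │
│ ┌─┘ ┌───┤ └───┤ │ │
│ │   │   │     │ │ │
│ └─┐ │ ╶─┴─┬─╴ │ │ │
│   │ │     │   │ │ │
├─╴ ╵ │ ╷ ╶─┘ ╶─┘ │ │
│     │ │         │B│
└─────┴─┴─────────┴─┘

Using BFS to find shortest path:
Start: (0, 0), End: (11, 9)
Path found:
(0,0) → (0,1) → (0,2) → (1,2) → (1,3) → (0,3) → (0,4) → (1,4) → (1,5) → (0,5) → (0,6) → (0,7) → (1,7) → (1,6) → (2,6) → (3,6) → (3,7) → (4,7) → (5,7) → (5,8) → (5,9) → (6,9) → (7,9) → (8,9) → (9,9) → (10,9) → (11,9)
Number of steps: 26

Solution:

┌─────┬───┬───────┬─┐
│A → ↓│↱ ↓│↱ → ↓  │ │
│ ╶─┐ ╵ ╷ ╵ ┌─╴ ╷ ╵ │
│   │↳ ↑│↳ ↑│↓ ↲│   │
├─╴ └─┬─┴───┤ ┌─┴─╴ │
│     │     │↓│     │
├─────┘ ┌─╴ │ └─┐ ┌─┤
│       │   │↳ ↓│ │ │
│ ╶───┬─┤ ╶─┴─┐ │ ╵ │
│     │ │     │↓│   │
├───┐ │ └─┬─╴ │ └───┤
│   │ │   │   │↳ → ↓│
├─╴ │ │ ╶─┴───┴───╴ │
│   │ │            ↓│
│ ┌─┘ │ ┌───┐ ╷ ╶─┐ │
│ │   │ │   │ │   │↓│
│ ╵ ┌─┴─┘ ╷ │ └─┐ │ │
│   │     │ │   │ │↓│
│ ┌─┘ ┌───┤ └───┤ │ │
│ │   │   │     │ │↓│
│ └─┐ │ ╶─┴─┬─╴ │ │ │
│   │ │     │   │ │↓│
├─╴ ╵ │ ╷ ╶─┘ ╶─┘ │ │
│     │ │         │B│
└─────┴─┴─────────┴─┘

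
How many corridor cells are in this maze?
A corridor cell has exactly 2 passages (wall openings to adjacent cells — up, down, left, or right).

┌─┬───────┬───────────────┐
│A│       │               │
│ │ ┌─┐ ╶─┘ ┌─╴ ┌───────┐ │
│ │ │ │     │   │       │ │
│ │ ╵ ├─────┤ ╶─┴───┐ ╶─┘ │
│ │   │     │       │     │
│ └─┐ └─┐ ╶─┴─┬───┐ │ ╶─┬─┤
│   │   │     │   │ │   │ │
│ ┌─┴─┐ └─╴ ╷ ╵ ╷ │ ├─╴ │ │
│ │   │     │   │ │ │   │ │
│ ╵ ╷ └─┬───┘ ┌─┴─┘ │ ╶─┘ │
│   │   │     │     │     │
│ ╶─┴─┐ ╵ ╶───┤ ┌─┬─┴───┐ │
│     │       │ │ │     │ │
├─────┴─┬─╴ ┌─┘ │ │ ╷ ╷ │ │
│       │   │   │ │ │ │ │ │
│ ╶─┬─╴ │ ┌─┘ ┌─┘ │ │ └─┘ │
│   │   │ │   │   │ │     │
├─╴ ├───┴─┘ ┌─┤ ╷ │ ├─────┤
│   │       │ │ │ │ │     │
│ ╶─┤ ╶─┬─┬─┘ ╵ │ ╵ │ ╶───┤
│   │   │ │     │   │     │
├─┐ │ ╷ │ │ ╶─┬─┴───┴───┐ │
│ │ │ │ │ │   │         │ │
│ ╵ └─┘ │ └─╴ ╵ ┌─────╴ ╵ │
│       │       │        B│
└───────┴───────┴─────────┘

Counting cells with exactly 2 passages:
Total corridor cells: 127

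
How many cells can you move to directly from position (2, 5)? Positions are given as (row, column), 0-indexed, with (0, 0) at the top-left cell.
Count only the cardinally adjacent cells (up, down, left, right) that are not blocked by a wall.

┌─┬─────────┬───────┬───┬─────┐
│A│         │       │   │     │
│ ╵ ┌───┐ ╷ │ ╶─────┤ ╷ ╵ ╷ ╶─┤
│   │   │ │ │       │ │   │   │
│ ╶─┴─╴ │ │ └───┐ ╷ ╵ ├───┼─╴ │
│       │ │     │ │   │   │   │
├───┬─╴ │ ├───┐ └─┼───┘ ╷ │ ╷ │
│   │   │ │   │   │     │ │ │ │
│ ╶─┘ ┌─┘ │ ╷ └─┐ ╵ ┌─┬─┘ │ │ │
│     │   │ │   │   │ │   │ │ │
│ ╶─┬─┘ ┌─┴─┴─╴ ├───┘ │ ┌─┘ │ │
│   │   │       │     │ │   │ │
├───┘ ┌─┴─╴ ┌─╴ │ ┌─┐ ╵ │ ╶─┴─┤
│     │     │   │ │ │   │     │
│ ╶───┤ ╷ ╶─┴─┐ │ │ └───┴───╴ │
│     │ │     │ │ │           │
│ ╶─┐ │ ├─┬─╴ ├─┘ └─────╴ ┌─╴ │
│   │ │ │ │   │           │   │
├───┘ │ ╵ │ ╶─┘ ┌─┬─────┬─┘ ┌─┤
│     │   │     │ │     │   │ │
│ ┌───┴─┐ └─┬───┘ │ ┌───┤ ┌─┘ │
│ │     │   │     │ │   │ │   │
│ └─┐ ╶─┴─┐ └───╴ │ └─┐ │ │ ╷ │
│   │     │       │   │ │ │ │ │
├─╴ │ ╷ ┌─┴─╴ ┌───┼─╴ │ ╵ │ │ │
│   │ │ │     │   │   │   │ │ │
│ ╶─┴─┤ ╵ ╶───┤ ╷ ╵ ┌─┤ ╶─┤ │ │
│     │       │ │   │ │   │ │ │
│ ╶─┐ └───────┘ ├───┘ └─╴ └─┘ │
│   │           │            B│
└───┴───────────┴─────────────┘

Checking passable neighbors of (2, 5):
Neighbors: (1, 5), (2, 6)
Count: 2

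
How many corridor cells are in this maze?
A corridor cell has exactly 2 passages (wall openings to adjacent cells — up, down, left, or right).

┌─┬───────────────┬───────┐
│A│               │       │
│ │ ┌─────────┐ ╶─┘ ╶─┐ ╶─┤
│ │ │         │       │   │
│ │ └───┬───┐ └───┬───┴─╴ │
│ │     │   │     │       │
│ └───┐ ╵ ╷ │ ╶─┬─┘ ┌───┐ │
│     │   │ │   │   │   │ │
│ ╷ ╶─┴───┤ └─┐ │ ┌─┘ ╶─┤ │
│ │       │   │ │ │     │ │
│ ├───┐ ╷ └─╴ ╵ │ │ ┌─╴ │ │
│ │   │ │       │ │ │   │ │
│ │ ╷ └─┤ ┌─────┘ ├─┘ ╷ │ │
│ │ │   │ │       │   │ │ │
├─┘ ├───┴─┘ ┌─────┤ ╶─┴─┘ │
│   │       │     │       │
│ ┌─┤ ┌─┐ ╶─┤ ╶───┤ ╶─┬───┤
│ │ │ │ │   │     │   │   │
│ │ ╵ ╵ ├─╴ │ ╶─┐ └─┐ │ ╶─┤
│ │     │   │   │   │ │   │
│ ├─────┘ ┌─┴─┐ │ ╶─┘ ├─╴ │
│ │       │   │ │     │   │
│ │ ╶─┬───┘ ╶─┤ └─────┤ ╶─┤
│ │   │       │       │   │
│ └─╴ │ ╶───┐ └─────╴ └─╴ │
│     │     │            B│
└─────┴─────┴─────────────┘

Counting cells with exactly 2 passages:
Total corridor cells: 129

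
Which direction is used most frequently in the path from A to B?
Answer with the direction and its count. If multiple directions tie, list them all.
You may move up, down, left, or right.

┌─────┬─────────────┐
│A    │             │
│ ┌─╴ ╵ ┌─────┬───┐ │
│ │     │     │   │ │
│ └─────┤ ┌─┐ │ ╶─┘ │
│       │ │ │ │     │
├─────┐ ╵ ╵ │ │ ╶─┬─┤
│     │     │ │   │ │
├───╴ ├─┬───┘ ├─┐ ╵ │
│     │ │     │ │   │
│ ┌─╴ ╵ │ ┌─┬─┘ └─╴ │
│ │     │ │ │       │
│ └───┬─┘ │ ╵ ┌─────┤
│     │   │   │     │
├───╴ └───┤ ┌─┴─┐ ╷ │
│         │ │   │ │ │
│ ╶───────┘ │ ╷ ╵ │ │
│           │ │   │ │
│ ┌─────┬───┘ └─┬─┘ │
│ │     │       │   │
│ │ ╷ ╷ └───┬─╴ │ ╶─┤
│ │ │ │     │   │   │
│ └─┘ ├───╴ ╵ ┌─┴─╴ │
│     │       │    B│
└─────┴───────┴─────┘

Directions: right, right, down, right, up, right, right, right, right, right, right, down, down, left, left, down, right, down, right, down, left, left, left, down, left, down, down, left, left, left, left, left, down, down, down, right, right, up, up, right, down, right, right, down, right, up, right, up, left, up, up, right, down, right, up, up, right, down, down, down, left, down, right, down
Counts: {'right': 22, 'down': 20, 'up': 9, 'left': 13}
Most common: right (22 times)

Solution:

┌─────┬─────────────┐
│A → ↓│↱ → → → → → ↓│
│ ┌─╴ ╵ ┌─────┬───┐ │
│ │  ↳ ↑│     │   │↓│
│ └─────┤ ┌─┐ │ ╶─┘ │
│       │ │ │ │↓ ← ↲│
├─────┐ ╵ ╵ │ │ ╶─┬─┤
│     │     │ │↳ ↓│ │
├───╴ ├─┬───┘ ├─┐ ╵ │
│     │ │     │ │↳ ↓│
│ ┌─╴ ╵ │ ┌─┬─┘ └─╴ │
│ │     │ │ │↓ ← ← ↲│
│ └───┬─┘ │ ╵ ┌─────┤
│     │   │↓ ↲│  ↱ ↓│
├───╴ └───┤ ┌─┴─┐ ╷ │
│         │↓│↱ ↓│↑│↓│
│ ╶───────┘ │ ╷ ╵ │ │
│↓ ← ← ← ← ↲│↑│↳ ↑│↓│
│ ┌─────┬───┘ └─┬─┘ │
│↓│  ↱ ↓│    ↑ ↰│↓ ↲│
│ │ ╷ ╷ └───┬─╴ │ ╶─┤
│↓│ │↑│↳ → ↓│↱ ↑│↳ ↓│
│ └─┘ ├───╴ ╵ ┌─┴─╴ │
│↳ → ↑│    ↳ ↑│    B│
└─────┴───────┴─────┘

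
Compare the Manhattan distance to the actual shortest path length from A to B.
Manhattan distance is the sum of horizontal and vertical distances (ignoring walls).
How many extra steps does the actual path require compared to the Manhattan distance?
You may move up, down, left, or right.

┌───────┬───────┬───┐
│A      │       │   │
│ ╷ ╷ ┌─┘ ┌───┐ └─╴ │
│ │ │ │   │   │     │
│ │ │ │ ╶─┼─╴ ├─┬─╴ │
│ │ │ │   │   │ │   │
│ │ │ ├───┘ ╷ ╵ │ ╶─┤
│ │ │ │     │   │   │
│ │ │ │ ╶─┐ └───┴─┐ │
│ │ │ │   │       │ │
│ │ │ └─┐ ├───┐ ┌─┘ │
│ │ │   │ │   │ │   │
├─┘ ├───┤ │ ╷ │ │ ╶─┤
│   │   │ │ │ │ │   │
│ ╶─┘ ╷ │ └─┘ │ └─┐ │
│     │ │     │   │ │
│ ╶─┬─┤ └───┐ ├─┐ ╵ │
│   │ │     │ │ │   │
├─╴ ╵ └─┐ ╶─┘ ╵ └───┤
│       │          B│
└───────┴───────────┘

Manhattan distance: |9 - 0| + |9 - 0| = 18
Actual path length: 22
Extra steps: 22 - 18 = 4

Solution:

┌───────┬───────┬───┐
│A ↓    │       │   │
│ ╷ ╷ ┌─┘ ┌───┐ └─╴ │
│ │↓│ │   │   │     │
│ │ │ │ ╶─┼─╴ ├─┬─╴ │
│ │↓│ │   │   │ │   │
│ │ │ ├───┘ ╷ ╵ │ ╶─┤
│ │↓│ │     │   │   │
│ │ │ │ ╶─┐ └───┴─┐ │
│ │↓│ │   │       │ │
│ │ │ └─┐ ├───┐ ┌─┘ │
│ │↓│   │ │   │ │   │
├─┘ ├───┤ │ ╷ │ │ ╶─┤
│↓ ↲│↱ ↓│ │ │ │ │   │
│ ╶─┘ ╷ │ └─┘ │ └─┐ │
│↳ → ↑│↓│     │   │ │
│ ╶─┬─┤ └───┐ ├─┐ ╵ │
│   │ │↳ ↓  │ │ │   │
├─╴ ╵ └─┐ ╶─┘ ╵ └───┤
│       │↳ → → → → B│
└───────┴───────────┘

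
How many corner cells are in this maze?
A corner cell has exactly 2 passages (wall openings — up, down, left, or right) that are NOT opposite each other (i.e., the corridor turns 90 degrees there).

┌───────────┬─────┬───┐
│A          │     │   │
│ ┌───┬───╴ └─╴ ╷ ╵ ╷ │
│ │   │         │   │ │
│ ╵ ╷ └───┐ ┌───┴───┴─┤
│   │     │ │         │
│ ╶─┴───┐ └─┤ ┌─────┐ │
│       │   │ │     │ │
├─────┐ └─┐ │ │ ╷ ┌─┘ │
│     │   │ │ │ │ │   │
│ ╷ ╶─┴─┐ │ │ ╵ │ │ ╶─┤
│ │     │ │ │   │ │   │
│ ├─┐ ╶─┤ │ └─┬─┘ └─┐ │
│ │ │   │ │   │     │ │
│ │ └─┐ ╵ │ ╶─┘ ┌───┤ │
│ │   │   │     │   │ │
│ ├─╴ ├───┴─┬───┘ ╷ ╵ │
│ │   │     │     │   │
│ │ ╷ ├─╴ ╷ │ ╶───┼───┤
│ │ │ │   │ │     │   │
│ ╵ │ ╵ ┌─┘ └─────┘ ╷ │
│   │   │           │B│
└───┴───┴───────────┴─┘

Counting corner cells (2 non-opposite passages):
Total corners: 57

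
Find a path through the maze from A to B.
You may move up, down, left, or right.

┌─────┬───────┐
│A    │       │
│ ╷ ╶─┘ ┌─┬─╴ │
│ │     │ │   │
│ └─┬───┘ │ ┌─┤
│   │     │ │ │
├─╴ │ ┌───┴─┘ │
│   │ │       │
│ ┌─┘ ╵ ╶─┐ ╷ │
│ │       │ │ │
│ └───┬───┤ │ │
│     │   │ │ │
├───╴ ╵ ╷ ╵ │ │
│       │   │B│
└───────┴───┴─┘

Finding the shortest path through the maze:
Path length: 22 steps
Directions: down → down → right → down → left → down → down → right → right → down → right → up → right → down → right → up → up → up → right → down → down → down

Solution:

┌─────┬───────┐
│A    │       │
│ ╷ ╶─┘ ┌─┬─╴ │
│↓│     │ │   │
│ └─┬───┘ │ ┌─┤
│↳ ↓│     │ │ │
├─╴ │ ┌───┴─┘ │
│↓ ↲│ │    ↱ ↓│
│ ┌─┘ ╵ ╶─┐ ╷ │
│↓│       │↑│↓│
│ └───┬───┤ │ │
│↳ → ↓│↱ ↓│↑│↓│
├───╴ ╵ ╷ ╵ │ │
│    ↳ ↑│↳ ↑│B│
└───────┴───┴─┘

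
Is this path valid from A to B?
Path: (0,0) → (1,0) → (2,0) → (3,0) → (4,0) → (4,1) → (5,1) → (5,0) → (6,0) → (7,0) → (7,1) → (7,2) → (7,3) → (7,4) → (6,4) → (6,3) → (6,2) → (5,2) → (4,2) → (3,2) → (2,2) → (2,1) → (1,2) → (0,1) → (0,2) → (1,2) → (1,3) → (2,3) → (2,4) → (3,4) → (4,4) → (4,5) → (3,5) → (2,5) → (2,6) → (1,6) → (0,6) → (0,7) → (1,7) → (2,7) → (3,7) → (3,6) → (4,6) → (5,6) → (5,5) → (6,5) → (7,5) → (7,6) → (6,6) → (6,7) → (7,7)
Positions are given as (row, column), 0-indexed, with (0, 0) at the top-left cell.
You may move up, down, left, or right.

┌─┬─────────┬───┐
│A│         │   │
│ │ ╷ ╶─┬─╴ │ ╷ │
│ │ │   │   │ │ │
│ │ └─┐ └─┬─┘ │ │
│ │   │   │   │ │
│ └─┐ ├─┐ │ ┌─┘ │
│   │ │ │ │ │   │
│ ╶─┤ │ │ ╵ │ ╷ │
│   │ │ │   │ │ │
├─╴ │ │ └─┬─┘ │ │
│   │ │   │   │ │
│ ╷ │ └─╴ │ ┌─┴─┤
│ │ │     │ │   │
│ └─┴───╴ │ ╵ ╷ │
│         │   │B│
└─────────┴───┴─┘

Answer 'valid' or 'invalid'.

Checking path validity:
Result: Invalid move at step 22: cannot move from (2, 1) to (1, 2).

invalid

Correct solution:

┌─┬─────────┬───┐
│A│↱ ↓      │↱ ↓│
│ │ ╷ ╶─┬─╴ │ ╷ │
│↓│↑│↳ ↓│   │↑│↓│
│ │ └─┐ └─┬─┘ │ │
│↓│↑ ↰│↳ ↓│↱ ↑│↓│
│ └─┐ ├─┐ │ ┌─┘ │
│↓  │↑│ │↓│↑│↓ ↲│
│ ╶─┤ │ │ ╵ │ ╷ │
│↳ ↓│↑│ │↳ ↑│↓│ │
├─╴ │ │ └─┬─┘ │ │
│↓ ↲│↑│   │↓ ↲│ │
│ ╷ │ └─╴ │ ┌─┴─┤
│↓│ │↑ ← ↰│↓│↱ ↓│
│ └─┴───╴ │ ╵ ╷ │
│↳ → → → ↑│↳ ↑│B│
└─────────┴───┴─┘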